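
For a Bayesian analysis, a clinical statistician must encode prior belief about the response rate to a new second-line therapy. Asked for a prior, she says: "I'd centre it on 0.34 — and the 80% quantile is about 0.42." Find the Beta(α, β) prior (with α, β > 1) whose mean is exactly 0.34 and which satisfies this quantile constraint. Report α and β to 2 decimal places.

α ≈ 8.18, β ≈ 15.89

With mean 0.34 fixed, write α = 0.34s, β = 0.66s where s = α+β.
Need P(θ < 0.42) = 0.8 under Beta(0.34s, 0.66s). Normal approximation: (q−m)/√(m(1−m)/s) ≈ z_{0.8} = 0.842, so s ≈ 0.34·0.66·(0.842)²/(0.42−0.34)² = 24.8.
At s = 24.8: P(θ<0.42) ≈ 0.803. Adjusting to match 0.8 gives s ≈ 24.07.
So α = 0.34·24.07 ≈ 8.18, β = 0.66·24.07 ≈ 15.89.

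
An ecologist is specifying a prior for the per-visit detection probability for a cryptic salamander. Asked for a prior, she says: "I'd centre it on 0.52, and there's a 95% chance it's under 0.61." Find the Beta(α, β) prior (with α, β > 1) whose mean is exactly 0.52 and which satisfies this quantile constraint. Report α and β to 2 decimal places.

α ≈ 42.64, β ≈ 39.36

With mean 0.52 fixed, write α = 0.52s, β = 0.48s where s = α+β.
Need P(θ < 0.61) = 0.95 under Beta(0.52s, 0.48s). Normal approximation: (q−m)/√(m(1−m)/s) ≈ z_{0.95} = 1.64, so s ≈ 0.52·0.48·(1.64)²/(0.61−0.52)² = 83.4.
At s = 83.4: P(θ<0.61) ≈ 0.951. Adjusting to match 0.95 gives s ≈ 81.99.
So α = 0.52·81.99 ≈ 42.64, β = 0.48·81.99 ≈ 39.36.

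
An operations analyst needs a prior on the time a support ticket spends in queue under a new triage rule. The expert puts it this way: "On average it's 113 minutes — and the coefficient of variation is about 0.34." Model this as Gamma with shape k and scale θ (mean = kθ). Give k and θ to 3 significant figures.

For Gamma(k, scale θ): mean = kθ, variance = kθ², so CV = 1/√k.
CV = 0.34, hence k = 1/CV² = 8.65.
Then θ = mean/k = 113/8.65 = 13.1.

k ≈ 8.65, θ ≈ 13.1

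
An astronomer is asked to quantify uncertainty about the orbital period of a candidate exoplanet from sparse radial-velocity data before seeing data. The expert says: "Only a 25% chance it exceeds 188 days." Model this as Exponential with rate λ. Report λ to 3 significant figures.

λ ≈ 0.00737

P(T > 188.0) = e^(−λ·188.0) = 0.25, so λ = −ln(0.25)/188.0 = 0.00737.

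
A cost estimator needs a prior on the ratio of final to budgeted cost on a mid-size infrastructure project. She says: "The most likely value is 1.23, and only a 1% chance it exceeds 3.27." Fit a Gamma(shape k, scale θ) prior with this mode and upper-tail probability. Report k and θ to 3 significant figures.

k ≈ 5.84, θ ≈ 0.254

Gamma(k,θ) with k>1 has mode (k−1)θ, so θ = 1.23/(k−1).
Need P(X < 3.27) = 0.99 with θ tied to k this way. Start at k = 2, θ = 1.23: P(X<3.27) ≈ 0.744.
Too low — raise k to concentrate. Iterating converges to k ≈ 5.84.
Then θ = 1.23/(5.84−1) ≈ 0.254.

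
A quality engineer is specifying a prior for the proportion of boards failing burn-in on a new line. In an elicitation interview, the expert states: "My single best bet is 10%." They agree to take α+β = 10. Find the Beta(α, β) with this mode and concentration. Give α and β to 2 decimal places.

α = 1.80, β = 8.20

For α,β > 1 the Beta mode is (α−1)/(α+β−2). With α+β = 10, the mode is (α−1)/8.
Set (α−1)/8 = 0.1 → α = 1 + 0.1·8 = 1.80.
β = 10 − α = 8.20.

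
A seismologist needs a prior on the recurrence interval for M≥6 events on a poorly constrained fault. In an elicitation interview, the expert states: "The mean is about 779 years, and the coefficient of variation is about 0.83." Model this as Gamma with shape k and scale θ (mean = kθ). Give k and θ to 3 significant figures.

k ≈ 1.45, θ ≈ 537

For Gamma(k, scale θ): mean = kθ, variance = kθ², so CV = 1/√k.
CV = 0.83, hence k = 1/CV² = 1.45.
Then θ = mean/k = 779/1.45 = 537.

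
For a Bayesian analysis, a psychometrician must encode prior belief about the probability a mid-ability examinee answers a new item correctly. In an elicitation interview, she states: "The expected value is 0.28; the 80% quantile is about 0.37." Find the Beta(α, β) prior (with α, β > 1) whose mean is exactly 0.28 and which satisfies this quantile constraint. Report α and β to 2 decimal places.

α ≈ 4.63, β ≈ 11.89

With mean 0.28 fixed, write α = 0.28s, β = 0.72s where s = α+β.
Need P(θ < 0.37) = 0.8 under Beta(0.28s, 0.72s). Normal approximation: (q−m)/√(m(1−m)/s) ≈ z_{0.8} = 0.842, so s ≈ 0.28·0.72·(0.842)²/(0.37−0.28)² = 17.6.
At s = 17.6: P(θ<0.37) ≈ 0.806. Adjusting to match 0.8 gives s ≈ 16.52.
So α = 0.28·16.52 ≈ 4.63, β = 0.72·16.52 ≈ 11.89.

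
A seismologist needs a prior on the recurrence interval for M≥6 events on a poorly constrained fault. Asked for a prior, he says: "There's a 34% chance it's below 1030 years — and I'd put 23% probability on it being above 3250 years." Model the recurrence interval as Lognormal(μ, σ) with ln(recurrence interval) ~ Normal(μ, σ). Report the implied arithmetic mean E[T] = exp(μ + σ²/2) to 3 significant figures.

E[T] ≈ 2560 years

If T ~ Lognormal(μ,σ) then ln T ~ Normal(μ,σ), so the p-quantile of ln T is μ + z_p·σ.
ln(1030) = 6.937 and ln(3250) = 8.086; z_{0.34} = -0.4125, z_{0.77} = 0.7388.
σ = (8.086 − 6.937)/(0.7388 − (-0.4125)) = 0.998.
μ = 6.937 − (-0.4125)·0.998 = 7.349.
E[T] = exp(μ + σ²/2) = exp(7.349 + 0.4981) = 2560 years.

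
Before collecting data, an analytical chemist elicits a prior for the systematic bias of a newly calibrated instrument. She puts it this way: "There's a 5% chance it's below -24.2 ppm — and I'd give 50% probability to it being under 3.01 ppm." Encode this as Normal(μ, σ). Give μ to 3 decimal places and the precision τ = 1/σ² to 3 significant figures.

For Normal(μ,σ), the p-quantile is μ + z_p·σ. Here z_{0.05} = -1.645, z_{0.5} = 0.
So -24.2 = μ − 1.645σ and 3.01 = μ + 0σ.
Subtracting: σ = (3.01 − -24.2)/(0 − (-1.645)) = 16.543.
Then μ = -24.2 − (-1.645)·16.543 = 3.010.
Precision τ = 1/σ² = 1/16.54² = 0.00365.

μ = 3.010, τ = 0.00365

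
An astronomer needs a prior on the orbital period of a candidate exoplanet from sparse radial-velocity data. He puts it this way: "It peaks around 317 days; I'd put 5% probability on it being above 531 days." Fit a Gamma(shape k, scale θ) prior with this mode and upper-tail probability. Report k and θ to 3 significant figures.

k ≈ 11.5, θ ≈ 30.2

Gamma(k,θ) with k>1 has mode (k−1)θ, so θ = 317/(k−1).
Need P(X < 531) = 0.95 with θ tied to k this way. Start at k = 2, θ = 317: P(X<531) ≈ 0.499.
Too low — raise k to concentrate. Iterating converges to k ≈ 11.5.
Then θ = 317/(11.5−1) ≈ 30.2.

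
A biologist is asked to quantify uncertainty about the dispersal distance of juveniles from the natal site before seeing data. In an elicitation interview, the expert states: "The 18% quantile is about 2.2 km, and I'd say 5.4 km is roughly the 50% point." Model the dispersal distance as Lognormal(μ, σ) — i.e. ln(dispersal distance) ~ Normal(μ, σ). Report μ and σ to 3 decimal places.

If T ~ Lognormal(μ,σ) then ln T ~ Normal(μ,σ), so the p-quantile of ln T is μ + z_p·σ.
ln(2.2) = 0.7885 and ln(5.4) = 1.686; z_{0.18} = -0.9154, z_{0.5} = 0.
σ = (1.686 − 0.7885)/(0 − (-0.9154)) = 0.981.
μ = 0.7885 − (-0.9154)·0.981 = 1.686.

μ ≈ 1.686, σ ≈ 0.981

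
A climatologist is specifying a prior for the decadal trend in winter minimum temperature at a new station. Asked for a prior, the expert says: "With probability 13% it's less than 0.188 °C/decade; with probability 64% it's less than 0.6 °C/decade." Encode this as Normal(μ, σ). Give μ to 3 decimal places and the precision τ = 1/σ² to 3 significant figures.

μ = 0.501, τ = 13

For Normal(μ,σ), the p-quantile is μ + z_p·σ. Here z_{0.13} = -1.126, z_{0.64} = 0.3585.
So 0.188 = μ − 1.126σ and 0.6 = μ + 0.3585σ.
Subtracting: σ = (0.6 − 0.188)/(0.3585 − (-1.126)) = 0.277.
Then μ = 0.188 − (-1.126)·0.277 = 0.501.
Precision τ = 1/σ² = 1/0.2775² = 13.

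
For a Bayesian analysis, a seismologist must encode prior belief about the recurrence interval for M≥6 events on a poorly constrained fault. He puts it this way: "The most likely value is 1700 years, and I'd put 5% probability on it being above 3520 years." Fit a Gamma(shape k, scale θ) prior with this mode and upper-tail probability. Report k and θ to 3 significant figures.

Gamma(k,θ) with k>1 has mode (k−1)θ, so θ = 1700/(k−1).
Need P(X < 3520) = 0.95 with θ tied to k this way. Start at k = 2, θ = 1700: P(X<3520) ≈ 0.613.
Too low — raise k to concentrate. Iterating converges to k ≈ 6.22.
Then θ = 1700/(6.22−1) ≈ 326.

k ≈ 6.22, θ ≈ 326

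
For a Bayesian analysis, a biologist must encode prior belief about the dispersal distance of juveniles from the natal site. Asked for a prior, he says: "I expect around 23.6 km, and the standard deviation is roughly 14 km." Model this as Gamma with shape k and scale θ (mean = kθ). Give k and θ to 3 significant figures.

k ≈ 2.84, θ ≈ 8.31

For Gamma(k, scale θ): mean = kθ, variance = kθ², so CV = 1/√k.
CV = SD/mean = 14/23.6 = 0.5932, hence k = 1/CV² = 2.84.
Then θ = mean/k = 23.6/2.84 = 8.31.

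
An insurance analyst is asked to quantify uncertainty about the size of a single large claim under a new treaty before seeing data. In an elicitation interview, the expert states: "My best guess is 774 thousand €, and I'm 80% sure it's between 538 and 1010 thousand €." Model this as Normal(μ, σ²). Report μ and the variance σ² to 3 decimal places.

μ = 774.000, σ² = 33911.878

A symmetric 80% interval runs μ ± z·σ with z = 1.282.
Half-width = 236, so σ = 236/1.282 = 184.1518 and σ² = 33911.878.
μ is the stated best guess, 774.000.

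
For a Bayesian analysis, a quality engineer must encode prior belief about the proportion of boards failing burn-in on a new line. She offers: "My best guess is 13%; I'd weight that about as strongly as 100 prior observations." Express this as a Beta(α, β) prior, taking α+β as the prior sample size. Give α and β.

Under the effective-sample-size interpretation, Beta(α, β) has prior mean α/(α+β) and prior sample size α+β.
So α+β = 100 and α/(α+β) = 0.13, giving α = 0.13·100 = 13 and β = 100 − 13 = 87.

α = 13, β = 87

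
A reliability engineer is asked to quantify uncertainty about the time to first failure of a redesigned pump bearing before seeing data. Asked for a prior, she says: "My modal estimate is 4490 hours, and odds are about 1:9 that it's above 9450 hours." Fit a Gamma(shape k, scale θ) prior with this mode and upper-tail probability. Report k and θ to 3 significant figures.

k ≈ 4.47, θ ≈ 1290

Gamma(k,θ) with k>1 has mode (k−1)θ, so θ = 4490/(k−1).
Need P(X < 9450) = 0.9 with θ tied to k this way. Start at k = 2, θ = 4490: P(X<9450) ≈ 0.622.
Too low — raise k to concentrate. Iterating converges to k ≈ 4.47.
Then θ = 4490/(4.47−1) ≈ 1290.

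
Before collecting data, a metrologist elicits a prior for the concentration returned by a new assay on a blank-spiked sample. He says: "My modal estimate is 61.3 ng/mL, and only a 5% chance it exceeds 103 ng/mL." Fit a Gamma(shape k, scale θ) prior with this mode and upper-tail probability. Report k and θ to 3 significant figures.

Gamma(k,θ) with k>1 has mode (k−1)θ, so θ = 61.3/(k−1).
Need P(X < 103) = 0.95 with θ tied to k this way. Start at k = 2, θ = 61.3: P(X<103) ≈ 0.501.
Too low — raise k to concentrate. Iterating converges to k ≈ 11.4.
Then θ = 61.3/(11.4−1) ≈ 5.91.

k ≈ 11.4, θ ≈ 5.91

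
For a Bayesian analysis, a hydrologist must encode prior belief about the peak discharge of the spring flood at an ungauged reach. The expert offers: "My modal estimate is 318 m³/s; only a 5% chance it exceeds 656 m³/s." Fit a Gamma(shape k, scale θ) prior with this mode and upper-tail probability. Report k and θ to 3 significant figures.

k ≈ 6.27, θ ≈ 60.3

Gamma(k,θ) with k>1 has mode (k−1)θ, so θ = 318/(k−1).
Need P(X < 656) = 0.95 with θ tied to k this way. Start at k = 2, θ = 318: P(X<656) ≈ 0.611.
Too low — raise k to concentrate. Iterating converges to k ≈ 6.27.
Then θ = 318/(6.27−1) ≈ 60.3.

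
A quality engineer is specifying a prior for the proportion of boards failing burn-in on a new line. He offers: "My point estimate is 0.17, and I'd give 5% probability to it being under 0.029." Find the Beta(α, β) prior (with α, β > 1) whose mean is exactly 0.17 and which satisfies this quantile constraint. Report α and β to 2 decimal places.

With mean 0.17 fixed, write α = 0.17s, β = 0.83s where s = α+β.
Need P(θ < 0.029) = 0.05 under Beta(0.17s, 0.83s). Normal approximation: (q−m)/√(m(1−m)/s) ≈ z_{0.05} = -1.64, so s ≈ 0.17·0.83·(-1.64)²/(0.029−0.17)² = 19.2.
At s = 19.2: P(θ<0.029) ≈ 0.009. Adjusting to match 0.05 gives s ≈ 10.36.
So α = 0.17·10.36 ≈ 1.76, β = 0.83·10.36 ≈ 8.60.

α ≈ 1.76, β ≈ 8.60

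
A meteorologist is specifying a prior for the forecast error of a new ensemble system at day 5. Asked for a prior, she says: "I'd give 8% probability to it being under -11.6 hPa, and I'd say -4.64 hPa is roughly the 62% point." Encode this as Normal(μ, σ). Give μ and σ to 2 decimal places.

μ = -5.88, σ = 4.07

For Normal(μ,σ), the p-quantile is μ + z_p·σ. Here z_{0.08} = -1.405, z_{0.62} = 0.3055.
So -11.6 = μ − 1.405σ and -4.64 = μ + 0.3055σ.
Subtracting: σ = (-4.64 − -11.6)/(0.3055 − (-1.405)) = 4.07.
Then μ = -11.6 − (-1.405)·4.07 = -5.88.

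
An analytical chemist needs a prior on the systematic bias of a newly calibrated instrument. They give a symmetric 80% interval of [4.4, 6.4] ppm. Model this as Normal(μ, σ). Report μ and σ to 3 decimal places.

A symmetric 80% interval runs μ ± z·σ with z = 1.282.
Half-width = 1, so σ = 1/1.282 = 0.780.
μ is the interval midpoint, 5.400.

μ = 5.400, σ = 0.780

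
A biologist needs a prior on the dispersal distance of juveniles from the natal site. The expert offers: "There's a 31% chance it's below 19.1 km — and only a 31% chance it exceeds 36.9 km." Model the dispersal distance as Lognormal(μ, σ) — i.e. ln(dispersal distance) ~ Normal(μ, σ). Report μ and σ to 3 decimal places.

μ ≈ 3.279, σ ≈ 0.664

If T ~ Lognormal(μ,σ) then ln T ~ Normal(μ,σ), so the p-quantile of ln T is μ + z_p·σ.
ln(19.1) = 2.95 and ln(36.9) = 3.608; z_{0.31} = -0.4959, z_{0.69} = 0.4959.
σ = (3.608 − 2.95)/(0.4959 − (-0.4959)) = 0.664.
μ = 2.95 − (-0.4959)·0.664 = 3.279.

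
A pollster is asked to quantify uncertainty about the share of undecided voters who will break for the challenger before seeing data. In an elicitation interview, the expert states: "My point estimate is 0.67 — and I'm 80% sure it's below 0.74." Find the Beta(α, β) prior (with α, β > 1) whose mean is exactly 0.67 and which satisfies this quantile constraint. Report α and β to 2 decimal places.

With mean 0.67 fixed, write α = 0.67s, β = 0.33s where s = α+β.
Need P(θ < 0.74) = 0.8 under Beta(0.67s, 0.33s). Normal approximation: (q−m)/√(m(1−m)/s) ≈ z_{0.8} = 0.842, so s ≈ 0.67·0.33·(0.842)²/(0.74−0.67)² = 32.0.
At s = 32.0: P(θ<0.74) ≈ 0.797. Adjusting to match 0.8 gives s ≈ 32.81.
So α = 0.67·32.81 ≈ 21.98, β = 0.33·32.81 ≈ 10.83.

α ≈ 21.98, β ≈ 10.83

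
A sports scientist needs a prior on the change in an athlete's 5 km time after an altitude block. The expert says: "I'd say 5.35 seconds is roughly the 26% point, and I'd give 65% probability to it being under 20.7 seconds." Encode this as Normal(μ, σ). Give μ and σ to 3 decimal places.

μ = 14.950, σ = 14.922

For Normal(μ,σ), the p-quantile is μ + z_p·σ. Here z_{0.26} = -0.6433, z_{0.65} = 0.3853.
So 5.35 = μ − 0.6433σ and 20.7 = μ + 0.3853σ.
Subtracting: σ = (20.7 − 5.35)/(0.3853 − (-0.6433)) = 14.922.
Then μ = 5.35 − (-0.6433)·14.922 = 14.950.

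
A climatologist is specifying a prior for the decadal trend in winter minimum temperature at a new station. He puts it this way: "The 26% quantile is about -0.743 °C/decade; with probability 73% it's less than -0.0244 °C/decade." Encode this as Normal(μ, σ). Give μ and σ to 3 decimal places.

The p-quantile of Normal(μ,σ) is μ + z_p·σ, with z_{0.26} = -0.6433 and z_{0.73} = 0.6128.
Eliminate σ: μ = (z₂·x₁ − z₁·x₂)/(z₂ − z₁) = (0.6128·-0.743 − (-0.6433)·-0.0244)/1.256 = -0.375.
Then σ = (x₂ − x₁)/(z₂ − z₁) = (-0.0244 − -0.743)/1.256 = 0.572.

μ = -0.375, σ = 0.572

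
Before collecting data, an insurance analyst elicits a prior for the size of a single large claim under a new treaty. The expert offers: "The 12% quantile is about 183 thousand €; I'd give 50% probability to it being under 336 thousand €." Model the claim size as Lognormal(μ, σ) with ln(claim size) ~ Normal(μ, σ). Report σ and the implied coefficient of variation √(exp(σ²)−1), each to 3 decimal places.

If T ~ Lognormal(μ,σ) then ln T ~ Normal(μ,σ), so the p-quantile of ln T is μ + z_p·σ.
ln(183) = 5.209 and ln(336) = 5.817; z_{0.12} = -1.175, z_{0.5} = 0.
σ = (5.817 − 5.209)/(0 − (-1.175)) = 0.517.
μ = 5.209 − (-1.175)·0.517 = 5.817.
CV = √(exp(σ²)−1) = √(exp(0.2674)−1) = 0.554.

σ ≈ 0.517, CV ≈ 0.554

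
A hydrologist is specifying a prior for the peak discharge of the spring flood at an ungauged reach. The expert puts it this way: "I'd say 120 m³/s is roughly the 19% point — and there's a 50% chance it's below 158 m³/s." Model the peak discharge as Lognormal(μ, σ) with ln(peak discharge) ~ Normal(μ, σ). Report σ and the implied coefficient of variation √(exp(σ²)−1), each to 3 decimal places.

σ ≈ 0.313, CV ≈ 0.321

If T ~ Lognormal(μ,σ) then ln T ~ Normal(μ,σ), so the p-quantile of ln T is μ + z_p·σ.
ln(120) = 4.787 and ln(158) = 5.063; z_{0.19} = -0.8779, z_{0.5} = 0.
σ = (5.063 − 4.787)/(0 − (-0.8779)) = 0.313.
μ = 4.787 − (-0.8779)·0.313 = 5.063.
CV = √(exp(σ²)−1) = √(exp(0.0982)−1) = 0.321.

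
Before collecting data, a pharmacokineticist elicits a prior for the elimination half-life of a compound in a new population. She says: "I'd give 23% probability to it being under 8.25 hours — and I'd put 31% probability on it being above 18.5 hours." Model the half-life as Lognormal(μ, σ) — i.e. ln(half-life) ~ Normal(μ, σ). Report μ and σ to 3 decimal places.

If T ~ Lognormal(μ,σ) then ln T ~ Normal(μ,σ), so the p-quantile of ln T is μ + z_p·σ.
ln(8.25) = 2.11 and ln(18.5) = 2.918; z_{0.23} = -0.7388, z_{0.69} = 0.4959.
σ = (2.918 − 2.11)/(0.4959 − (-0.7388)) = 0.654.
μ = 2.11 − (-0.7388)·0.654 = 2.593.

μ ≈ 2.593, σ ≈ 0.654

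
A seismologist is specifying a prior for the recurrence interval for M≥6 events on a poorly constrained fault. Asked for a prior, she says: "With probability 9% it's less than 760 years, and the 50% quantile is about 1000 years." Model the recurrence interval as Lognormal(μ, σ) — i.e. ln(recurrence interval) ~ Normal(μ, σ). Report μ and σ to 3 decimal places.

μ ≈ 6.908, σ ≈ 0.205

If T ~ Lognormal(μ,σ) then ln T ~ Normal(μ,σ), so the p-quantile of ln T is μ + z_p·σ.
ln(760) = 6.633 and ln(1000) = 6.908; z_{0.09} = -1.341, z_{0.5} = 0.
σ = (6.908 − 6.633)/(0 − (-1.341)) = 0.205.
μ = 6.633 − (-1.341)·0.205 = 6.908.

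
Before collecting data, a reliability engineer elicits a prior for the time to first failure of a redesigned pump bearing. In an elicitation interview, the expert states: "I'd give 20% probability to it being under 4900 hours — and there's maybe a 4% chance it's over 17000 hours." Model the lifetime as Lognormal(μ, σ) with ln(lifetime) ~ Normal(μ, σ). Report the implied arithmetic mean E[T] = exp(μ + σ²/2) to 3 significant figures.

If T ~ Lognormal(μ,σ) then ln T ~ Normal(μ,σ), so the p-quantile of ln T is μ + z_p·σ.
ln(4900) = 8.497 and ln(17000) = 9.741; z_{0.2} = -0.8416, z_{0.96} = 1.751.
σ = (9.741 − 8.497)/(1.751 − (-0.8416)) = 0.480.
μ = 8.497 − (-0.8416)·0.480 = 8.901.
E[T] = exp(μ + σ²/2) = exp(8.901 + 0.1151) = 8230 hours.

E[T] ≈ 8230 hours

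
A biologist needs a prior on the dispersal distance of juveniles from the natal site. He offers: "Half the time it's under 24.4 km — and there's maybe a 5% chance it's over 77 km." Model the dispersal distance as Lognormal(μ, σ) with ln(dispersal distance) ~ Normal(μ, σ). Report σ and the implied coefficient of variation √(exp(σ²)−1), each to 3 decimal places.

If T ~ Lognormal(μ,σ) then ln T ~ Normal(μ,σ), so the p-quantile of ln T is μ + z_p·σ.
ln(24.4) = 3.195 and ln(77) = 4.344; z_{0.5} = 0, z_{0.95} = 1.645.
σ = (4.344 − 3.195)/(1.645 − (0)) = 0.699.
μ = 3.195 − (0)·0.699 = 3.195.
CV = √(exp(σ²)−1) = √(exp(0.4882)−1) = 0.793.

σ ≈ 0.699, CV ≈ 0.793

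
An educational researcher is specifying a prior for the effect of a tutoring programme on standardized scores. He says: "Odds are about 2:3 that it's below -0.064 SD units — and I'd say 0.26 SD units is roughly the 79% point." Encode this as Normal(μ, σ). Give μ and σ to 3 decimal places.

For Normal(μ,σ), the p-quantile is μ + z_p·σ. Here z_{0.4} = -0.2533, z_{0.79} = 0.8064.
So -0.064 = μ − 0.2533σ and 0.26 = μ + 0.8064σ.
Subtracting: σ = (0.26 − -0.064)/(0.8064 − (-0.2533)) = 0.306.
Then μ = -0.064 − (-0.2533)·0.306 = 0.013.

μ = 0.013, σ = 0.306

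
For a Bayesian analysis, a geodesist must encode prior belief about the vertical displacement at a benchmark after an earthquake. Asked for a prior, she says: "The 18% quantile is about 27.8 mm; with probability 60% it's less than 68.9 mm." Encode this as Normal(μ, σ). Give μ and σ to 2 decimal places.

μ = 59.99, σ = 35.17

The p-quantile of Normal(μ,σ) is μ + z_p·σ, with z_{0.18} = -0.9154 and z_{0.6} = 0.2533.
Eliminate σ: μ = (z₂·x₁ − z₁·x₂)/(z₂ − z₁) = (0.2533·27.8 − (-0.9154)·68.9)/1.169 = 59.99.
Then σ = (x₂ − x₁)/(z₂ − z₁) = (68.9 − 27.8)/1.169 = 35.17.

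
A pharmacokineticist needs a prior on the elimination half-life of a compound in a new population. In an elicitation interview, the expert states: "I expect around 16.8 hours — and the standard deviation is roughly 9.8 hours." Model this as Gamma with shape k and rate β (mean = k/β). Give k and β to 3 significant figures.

For Gamma(k, rate β): mean = k/β, variance = k/β², so CV = 1/√k.
CV = SD/mean = 9.8/16.8 = 0.5833, hence k = 1/CV² = 2.94.
Then β = k/mean = 2.94/16.8 = 0.175.

k ≈ 2.94, β ≈ 0.175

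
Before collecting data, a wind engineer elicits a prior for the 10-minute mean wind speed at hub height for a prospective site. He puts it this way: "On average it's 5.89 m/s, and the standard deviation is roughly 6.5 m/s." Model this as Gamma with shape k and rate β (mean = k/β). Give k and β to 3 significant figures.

k ≈ 0.821, β ≈ 0.139

For Gamma(k, rate β): mean = k/β, variance = k/β², so CV = 1/√k.
CV = SD/mean = 6.5/5.89 = 1.104, hence k = 1/CV² = 0.821.
Then β = k/mean = 0.821/5.89 = 0.139.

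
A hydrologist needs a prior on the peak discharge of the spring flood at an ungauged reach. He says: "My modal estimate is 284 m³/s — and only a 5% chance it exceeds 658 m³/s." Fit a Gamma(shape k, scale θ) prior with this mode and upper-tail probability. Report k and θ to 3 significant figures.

Gamma(k,θ) with k>1 has mode (k−1)θ, so θ = 284/(k−1).
Need P(X < 658) = 0.95 with θ tied to k this way. Start at k = 2, θ = 284: P(X<658) ≈ 0.673.
Too low — raise k to concentrate. Iterating converges to k ≈ 4.88.
Then θ = 284/(4.88−1) ≈ 73.2.

k ≈ 4.88, θ ≈ 73.2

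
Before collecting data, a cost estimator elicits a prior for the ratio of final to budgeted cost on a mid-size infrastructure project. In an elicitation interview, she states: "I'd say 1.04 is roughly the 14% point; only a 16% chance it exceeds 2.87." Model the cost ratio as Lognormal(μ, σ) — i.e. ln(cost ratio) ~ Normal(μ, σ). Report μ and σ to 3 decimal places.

If T ~ Lognormal(μ,σ) then ln T ~ Normal(μ,σ), so the p-quantile of ln T is μ + z_p·σ.
ln(1.04) = 0.03922 and ln(2.87) = 1.054; z_{0.14} = -1.08, z_{0.84} = 0.9945.
σ = (1.054 − 0.03922)/(0.9945 − (-1.08)) = 0.489.
μ = 0.03922 − (-1.08)·0.489 = 0.568.

μ ≈ 0.568, σ ≈ 0.489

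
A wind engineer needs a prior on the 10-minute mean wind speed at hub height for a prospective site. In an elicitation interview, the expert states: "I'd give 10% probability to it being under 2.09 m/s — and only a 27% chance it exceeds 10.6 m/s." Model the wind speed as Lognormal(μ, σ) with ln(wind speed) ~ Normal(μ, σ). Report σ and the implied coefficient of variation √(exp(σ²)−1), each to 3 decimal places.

σ ≈ 0.857, CV ≈ 1.042

If T ~ Lognormal(μ,σ) then ln T ~ Normal(μ,σ), so the p-quantile of ln T is μ + z_p·σ.
ln(2.09) = 0.7372 and ln(10.6) = 2.361; z_{0.1} = -1.282, z_{0.73} = 0.6128.
σ = (2.361 − 0.7372)/(0.6128 − (-1.282)) = 0.857.
μ = 0.7372 − (-1.282)·0.857 = 1.836.
CV = √(exp(σ²)−1) = √(exp(0.7346)−1) = 1.042.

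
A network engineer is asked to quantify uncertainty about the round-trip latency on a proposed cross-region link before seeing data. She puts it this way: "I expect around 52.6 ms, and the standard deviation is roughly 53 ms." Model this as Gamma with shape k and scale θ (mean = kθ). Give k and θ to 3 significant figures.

For Gamma(k, scale θ): mean = kθ, variance = kθ², so CV = 1/√k.
CV = SD/mean = 53/52.6 = 1.008, hence k = 1/CV² = 0.985.
Then θ = mean/k = 52.6/0.985 = 53.4.

k ≈ 0.985, θ ≈ 53.4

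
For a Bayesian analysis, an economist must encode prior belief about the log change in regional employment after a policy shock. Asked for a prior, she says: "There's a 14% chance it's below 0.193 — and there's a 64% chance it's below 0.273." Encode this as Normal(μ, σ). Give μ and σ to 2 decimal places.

The p-quantile of Normal(μ,σ) is μ + z_p·σ, with z_{0.14} = -1.08 and z_{0.64} = 0.3585.
Eliminate σ: μ = (z₂·x₁ − z₁·x₂)/(z₂ − z₁) = (0.3585·0.193 − (-1.08)·0.273)/1.439 = 0.25.
Then σ = (x₂ − x₁)/(z₂ − z₁) = (0.273 − 0.193)/1.439 = 0.06.

μ = 0.25, σ = 0.06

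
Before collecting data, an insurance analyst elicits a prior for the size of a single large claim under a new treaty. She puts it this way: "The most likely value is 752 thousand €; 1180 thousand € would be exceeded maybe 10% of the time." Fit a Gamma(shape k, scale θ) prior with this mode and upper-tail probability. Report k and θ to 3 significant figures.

Gamma(k,θ) with k>1 has mode (k−1)θ, so θ = 752/(k−1).
Need P(X < 1180) = 0.9 with θ tied to k this way. Start at k = 2, θ = 752: P(X<1180) ≈ 0.465.
Too low — raise k to concentrate. Iterating converges to k ≈ 10.2.
Then θ = 752/(10.2−1) ≈ 81.5.

k ≈ 10.2, θ ≈ 81.5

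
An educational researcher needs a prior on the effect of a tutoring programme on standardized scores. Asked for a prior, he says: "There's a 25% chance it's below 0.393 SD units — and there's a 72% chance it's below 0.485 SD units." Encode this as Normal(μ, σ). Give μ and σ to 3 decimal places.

μ = 0.442, σ = 0.073

For Normal(μ,σ), the p-quantile is μ + z_p·σ. Here z_{0.25} = -0.6745, z_{0.72} = 0.5828.
So 0.393 = μ − 0.6745σ and 0.485 = μ + 0.5828σ.
Subtracting: σ = (0.485 − 0.393)/(0.5828 − (-0.6745)) = 0.073.
Then μ = 0.393 − (-0.6745)·0.073 = 0.442.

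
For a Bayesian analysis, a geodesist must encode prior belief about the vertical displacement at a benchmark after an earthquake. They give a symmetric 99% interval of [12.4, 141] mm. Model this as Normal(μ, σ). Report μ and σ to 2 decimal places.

A symmetric 99% interval runs μ ± z·σ with z = 2.576.
Half-width = 64.3, so σ = 64.3/2.576 = 24.96.
μ is the interval midpoint, 76.70.

μ = 76.70, σ = 24.96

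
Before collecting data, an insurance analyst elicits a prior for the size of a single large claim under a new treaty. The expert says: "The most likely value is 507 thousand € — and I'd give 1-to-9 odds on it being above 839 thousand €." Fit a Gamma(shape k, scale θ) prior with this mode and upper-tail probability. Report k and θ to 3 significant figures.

Gamma(k,θ) with k>1 has mode (k−1)θ, so θ = 507/(k−1).
Need P(X < 839) = 0.9 with θ tied to k this way. Start at k = 2, θ = 507: P(X<839) ≈ 0.493.
Too low — raise k to concentrate. Iterating converges to k ≈ 8.44.
Then θ = 507/(8.44−1) ≈ 68.2.

k ≈ 8.44, θ ≈ 68.2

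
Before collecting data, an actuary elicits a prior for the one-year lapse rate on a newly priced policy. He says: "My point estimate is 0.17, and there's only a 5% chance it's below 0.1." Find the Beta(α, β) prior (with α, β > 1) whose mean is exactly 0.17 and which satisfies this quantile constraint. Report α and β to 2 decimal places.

α ≈ 11.01, β ≈ 53.78

With mean 0.17 fixed, write α = 0.17s, β = 0.83s where s = α+β.
Need P(θ < 0.1) = 0.05 under Beta(0.17s, 0.83s). Normal approximation: (q−m)/√(m(1−m)/s) ≈ z_{0.05} = -1.64, so s ≈ 0.17·0.83·(-1.64)²/(0.1−0.17)² = 77.9.
At s = 77.9: P(θ<0.1) ≈ 0.034. Adjusting to match 0.05 gives s ≈ 64.79.
So α = 0.17·64.79 ≈ 11.01, β = 0.83·64.79 ≈ 53.78.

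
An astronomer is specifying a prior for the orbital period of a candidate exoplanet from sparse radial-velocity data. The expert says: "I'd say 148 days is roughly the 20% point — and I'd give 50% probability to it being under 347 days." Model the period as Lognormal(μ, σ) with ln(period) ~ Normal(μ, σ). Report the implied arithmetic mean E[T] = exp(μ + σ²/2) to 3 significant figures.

If T ~ Lognormal(μ,σ) then ln T ~ Normal(μ,σ), so the p-quantile of ln T is μ + z_p·σ.
ln(148) = 4.997 and ln(347) = 5.849; z_{0.2} = -0.8416, z_{0.5} = 0.
σ = (5.849 − 4.997)/(0 − (-0.8416)) = 1.012.
μ = 4.997 − (-0.8416)·1.012 = 5.849.
E[T] = exp(μ + σ²/2) = exp(5.849 + 0.5125) = 579 days.

E[T] ≈ 579 days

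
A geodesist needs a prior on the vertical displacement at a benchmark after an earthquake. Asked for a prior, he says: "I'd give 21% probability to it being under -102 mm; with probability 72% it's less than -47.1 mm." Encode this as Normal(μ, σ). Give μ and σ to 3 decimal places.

μ = -70.132, σ = 39.517

For Normal(μ,σ), the p-quantile is μ + z_p·σ. Here z_{0.21} = -0.8064, z_{0.72} = 0.5828.
So -102 = μ − 0.8064σ and -47.1 = μ + 0.5828σ.
Subtracting: σ = (-47.1 − -102)/(0.5828 − (-0.8064)) = 39.517.
Then μ = -102 − (-0.8064)·39.517 = -70.132.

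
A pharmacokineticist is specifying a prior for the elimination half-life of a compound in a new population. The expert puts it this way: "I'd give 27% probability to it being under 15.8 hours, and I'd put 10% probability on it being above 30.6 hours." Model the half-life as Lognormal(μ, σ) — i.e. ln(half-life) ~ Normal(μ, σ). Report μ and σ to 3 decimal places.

If T ~ Lognormal(μ,σ) then ln T ~ Normal(μ,σ), so the p-quantile of ln T is μ + z_p·σ.
ln(15.8) = 2.76 and ln(30.6) = 3.421; z_{0.27} = -0.6128, z_{0.9} = 1.282.
σ = (3.421 − 2.76)/(1.282 − (-0.6128)) = 0.349.
μ = 2.76 − (-0.6128)·0.349 = 2.974.

μ ≈ 2.974, σ ≈ 0.349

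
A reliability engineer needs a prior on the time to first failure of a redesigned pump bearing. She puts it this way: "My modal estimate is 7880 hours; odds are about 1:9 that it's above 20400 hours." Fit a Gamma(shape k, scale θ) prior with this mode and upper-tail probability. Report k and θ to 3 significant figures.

k ≈ 3.12, θ ≈ 3720

Gamma(k,θ) with k>1 has mode (k−1)θ, so θ = 7880/(k−1).
Need P(X < 20400) = 0.9 with θ tied to k this way. Start at k = 2, θ = 7880: P(X<20400) ≈ 0.730.
Too low — raise k to concentrate. Iterating converges to k ≈ 3.12.
Then θ = 7880/(3.12−1) ≈ 3720.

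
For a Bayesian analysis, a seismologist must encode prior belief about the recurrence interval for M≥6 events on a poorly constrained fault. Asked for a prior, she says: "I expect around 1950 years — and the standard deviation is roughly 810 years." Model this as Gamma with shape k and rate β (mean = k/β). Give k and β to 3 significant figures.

For Gamma(k, rate β): mean = k/β, variance = k/β², so CV = 1/√k.
CV = SD/mean = 810/1950 = 0.4154, hence k = 1/CV² = 5.8.
Then β = k/mean = 5.8/1950 = 0.00297.

k ≈ 5.8, β ≈ 0.00297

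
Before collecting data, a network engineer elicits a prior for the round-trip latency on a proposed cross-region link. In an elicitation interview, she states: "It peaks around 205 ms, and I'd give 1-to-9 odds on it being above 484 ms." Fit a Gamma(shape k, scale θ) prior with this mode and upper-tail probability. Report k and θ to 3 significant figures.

k ≈ 3.61, θ ≈ 78.7

Gamma(k,θ) with k>1 has mode (k−1)θ, so θ = 205/(k−1).
Need P(X < 484) = 0.9 with θ tied to k this way. Start at k = 2, θ = 205: P(X<484) ≈ 0.683.
Too low — raise k to concentrate. Iterating converges to k ≈ 3.61.
Then θ = 205/(3.61−1) ≈ 78.7.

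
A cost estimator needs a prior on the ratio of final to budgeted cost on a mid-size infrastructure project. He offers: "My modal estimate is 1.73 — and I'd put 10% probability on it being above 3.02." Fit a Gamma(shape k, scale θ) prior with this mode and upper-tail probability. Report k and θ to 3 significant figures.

Gamma(k,θ) with k>1 has mode (k−1)θ, so θ = 1.73/(k−1).
Need P(X < 3.02) = 0.9 with θ tied to k this way. Start at k = 2, θ = 1.73: P(X<3.02) ≈ 0.521.
Too low — raise k to concentrate. Iterating converges to k ≈ 7.12.
Then θ = 1.73/(7.12−1) ≈ 0.283.

k ≈ 7.12, θ ≈ 0.283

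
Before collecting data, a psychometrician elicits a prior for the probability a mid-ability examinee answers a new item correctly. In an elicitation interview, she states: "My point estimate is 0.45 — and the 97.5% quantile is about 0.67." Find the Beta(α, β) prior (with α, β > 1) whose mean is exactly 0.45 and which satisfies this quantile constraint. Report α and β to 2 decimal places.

α ≈ 8.57, β ≈ 10.48

With mean 0.45 fixed, write α = 0.45s, β = 0.55s where s = α+β.
Need P(θ < 0.67) = 0.975 under Beta(0.45s, 0.55s). Normal approximation: (q−m)/√(m(1−m)/s) ≈ z_{0.975} = 1.96, so s ≈ 0.45·0.55·(1.96)²/(0.67−0.45)² = 19.6.
At s = 19.6: P(θ<0.67) ≈ 0.977. Adjusting to match 0.975 gives s ≈ 19.05.
So α = 0.45·19.05 ≈ 8.57, β = 0.55·19.05 ≈ 10.48.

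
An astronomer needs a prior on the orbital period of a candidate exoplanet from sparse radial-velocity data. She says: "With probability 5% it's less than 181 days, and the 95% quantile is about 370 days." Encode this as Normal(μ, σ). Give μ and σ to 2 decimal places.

μ = 275.50, σ = 57.45

For Normal(μ,σ), the p-quantile is μ + z_p·σ. Here z_{0.05} = -1.645, z_{0.95} = 1.645.
So 181 = μ − 1.645σ and 370 = μ + 1.645σ.
Subtracting: σ = (370 − 181)/(1.645 − (-1.645)) = 57.45.
Then μ = 181 − (-1.645)·57.45 = 275.50.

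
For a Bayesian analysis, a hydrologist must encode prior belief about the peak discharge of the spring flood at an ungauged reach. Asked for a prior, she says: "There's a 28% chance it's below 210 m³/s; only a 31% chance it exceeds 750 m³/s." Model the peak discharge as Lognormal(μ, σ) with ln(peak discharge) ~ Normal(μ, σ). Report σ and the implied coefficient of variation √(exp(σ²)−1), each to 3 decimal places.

σ ≈ 1.180, CV ≈ 1.739

If T ~ Lognormal(μ,σ) then ln T ~ Normal(μ,σ), so the p-quantile of ln T is μ + z_p·σ.
ln(210) = 5.347 and ln(750) = 6.62; z_{0.28} = -0.5828, z_{0.69} = 0.4959.
σ = (6.62 − 5.347)/(0.4959 − (-0.5828)) = 1.180.
μ = 5.347 − (-0.5828)·1.180 = 6.035.
CV = √(exp(σ²)−1) = √(exp(1.3926)−1) = 1.739.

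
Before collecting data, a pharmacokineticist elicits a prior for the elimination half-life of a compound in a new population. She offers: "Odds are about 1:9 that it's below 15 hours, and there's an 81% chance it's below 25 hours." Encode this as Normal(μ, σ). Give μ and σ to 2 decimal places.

For Normal(μ,σ), the p-quantile is μ + z_p·σ. Here z_{0.1} = -1.282, z_{0.81} = 0.8779.
So 15 = μ − 1.282σ and 25 = μ + 0.8779σ.
Subtracting: σ = (25 − 15)/(0.8779 − (-1.282)) = 4.63.
Then μ = 15 − (-1.282)·4.63 = 20.93.

μ = 20.93, σ = 4.63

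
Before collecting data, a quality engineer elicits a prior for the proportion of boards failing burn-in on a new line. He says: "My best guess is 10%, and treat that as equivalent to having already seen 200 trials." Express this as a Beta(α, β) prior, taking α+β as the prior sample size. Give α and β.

α = 20, β = 180

Under the effective-sample-size interpretation, Beta(α, β) has prior mean α/(α+β) and prior sample size α+β.
So α+β = 200 and α/(α+β) = 0.1, giving α = 0.1·200 = 20 and β = 200 − 20 = 180.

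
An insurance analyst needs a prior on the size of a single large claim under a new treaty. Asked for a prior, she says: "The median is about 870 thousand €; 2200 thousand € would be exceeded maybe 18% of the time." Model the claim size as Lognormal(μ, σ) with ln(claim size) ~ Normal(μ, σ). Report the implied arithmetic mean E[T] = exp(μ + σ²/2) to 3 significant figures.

E[T] ≈ 1450 thousand €

If T ~ Lognormal(μ,σ) then ln T ~ Normal(μ,σ), so the p-quantile of ln T is μ + z_p·σ.
ln(870) = 6.768 and ln(2200) = 7.696; z_{0.5} = 0, z_{0.82} = 0.9154.
σ = (7.696 − 6.768)/(0.9154 − (0)) = 1.013.
μ = 6.768 − (0)·1.013 = 6.768.
E[T] = exp(μ + σ²/2) = exp(6.768 + 0.5136) = 1450 thousand €.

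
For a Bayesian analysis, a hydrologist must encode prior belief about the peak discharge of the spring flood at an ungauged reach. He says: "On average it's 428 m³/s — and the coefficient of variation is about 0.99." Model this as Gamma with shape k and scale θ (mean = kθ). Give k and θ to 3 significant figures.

For Gamma(k, scale θ): mean = kθ, variance = kθ², so CV = 1/√k.
CV = 0.99, hence k = 1/CV² = 1.02.
Then θ = mean/k = 428/1.02 = 419.

k ≈ 1.02, θ ≈ 419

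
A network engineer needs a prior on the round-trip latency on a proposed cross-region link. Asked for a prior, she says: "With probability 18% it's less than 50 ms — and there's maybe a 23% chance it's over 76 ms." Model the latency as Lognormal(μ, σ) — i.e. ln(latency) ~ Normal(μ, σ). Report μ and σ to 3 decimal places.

μ ≈ 4.144, σ ≈ 0.253

If T ~ Lognormal(μ,σ) then ln T ~ Normal(μ,σ), so the p-quantile of ln T is μ + z_p·σ.
ln(50) = 3.912 and ln(76) = 4.331; z_{0.18} = -0.9154, z_{0.77} = 0.7388.
σ = (4.331 − 3.912)/(0.7388 − (-0.9154)) = 0.253.
μ = 3.912 − (-0.9154)·0.253 = 4.144.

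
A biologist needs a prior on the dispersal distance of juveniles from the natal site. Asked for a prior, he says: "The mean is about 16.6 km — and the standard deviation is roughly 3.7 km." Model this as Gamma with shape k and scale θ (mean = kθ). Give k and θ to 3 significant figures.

For Gamma(k, scale θ): mean = kθ, variance = kθ², so CV = 1/√k.
CV = SD/mean = 3.7/16.6 = 0.2229, hence k = 1/CV² = 20.1.
Then θ = mean/k = 16.6/20.1 = 0.825.

k ≈ 20.1, θ ≈ 0.825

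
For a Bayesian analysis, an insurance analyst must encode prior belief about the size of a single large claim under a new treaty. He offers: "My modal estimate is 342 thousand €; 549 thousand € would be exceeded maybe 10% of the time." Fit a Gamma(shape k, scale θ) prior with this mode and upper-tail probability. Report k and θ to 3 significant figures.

k ≈ 9.39, θ ≈ 40.8

Gamma(k,θ) with k>1 has mode (k−1)θ, so θ = 342/(k−1).
Need P(X < 549) = 0.9 with θ tied to k this way. Start at k = 2, θ = 342: P(X<549) ≈ 0.477.
Too low — raise k to concentrate. Iterating converges to k ≈ 9.39.
Then θ = 342/(9.39−1) ≈ 40.8.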